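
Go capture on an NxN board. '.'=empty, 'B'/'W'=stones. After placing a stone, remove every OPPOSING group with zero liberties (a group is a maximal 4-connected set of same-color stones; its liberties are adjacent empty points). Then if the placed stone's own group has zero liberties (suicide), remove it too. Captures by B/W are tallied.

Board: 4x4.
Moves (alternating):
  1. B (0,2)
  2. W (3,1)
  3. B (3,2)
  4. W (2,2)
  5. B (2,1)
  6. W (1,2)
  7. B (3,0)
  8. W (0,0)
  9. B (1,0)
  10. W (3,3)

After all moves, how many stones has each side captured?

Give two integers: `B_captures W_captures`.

Answer: 1 0

Derivation:
Move 1: B@(0,2) -> caps B=0 W=0
Move 2: W@(3,1) -> caps B=0 W=0
Move 3: B@(3,2) -> caps B=0 W=0
Move 4: W@(2,2) -> caps B=0 W=0
Move 5: B@(2,1) -> caps B=0 W=0
Move 6: W@(1,2) -> caps B=0 W=0
Move 7: B@(3,0) -> caps B=1 W=0
Move 8: W@(0,0) -> caps B=1 W=0
Move 9: B@(1,0) -> caps B=1 W=0
Move 10: W@(3,3) -> caps B=1 W=0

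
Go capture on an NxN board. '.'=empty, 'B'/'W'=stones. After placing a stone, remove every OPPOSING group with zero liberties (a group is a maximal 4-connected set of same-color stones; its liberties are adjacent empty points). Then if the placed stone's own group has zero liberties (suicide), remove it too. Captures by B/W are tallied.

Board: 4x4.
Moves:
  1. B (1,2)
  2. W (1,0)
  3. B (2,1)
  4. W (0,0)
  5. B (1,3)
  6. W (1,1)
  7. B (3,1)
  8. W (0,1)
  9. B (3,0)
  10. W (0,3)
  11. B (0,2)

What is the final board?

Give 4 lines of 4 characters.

Answer: WWB.
WWBB
.B..
BB..

Derivation:
Move 1: B@(1,2) -> caps B=0 W=0
Move 2: W@(1,0) -> caps B=0 W=0
Move 3: B@(2,1) -> caps B=0 W=0
Move 4: W@(0,0) -> caps B=0 W=0
Move 5: B@(1,3) -> caps B=0 W=0
Move 6: W@(1,1) -> caps B=0 W=0
Move 7: B@(3,1) -> caps B=0 W=0
Move 8: W@(0,1) -> caps B=0 W=0
Move 9: B@(3,0) -> caps B=0 W=0
Move 10: W@(0,3) -> caps B=0 W=0
Move 11: B@(0,2) -> caps B=1 W=0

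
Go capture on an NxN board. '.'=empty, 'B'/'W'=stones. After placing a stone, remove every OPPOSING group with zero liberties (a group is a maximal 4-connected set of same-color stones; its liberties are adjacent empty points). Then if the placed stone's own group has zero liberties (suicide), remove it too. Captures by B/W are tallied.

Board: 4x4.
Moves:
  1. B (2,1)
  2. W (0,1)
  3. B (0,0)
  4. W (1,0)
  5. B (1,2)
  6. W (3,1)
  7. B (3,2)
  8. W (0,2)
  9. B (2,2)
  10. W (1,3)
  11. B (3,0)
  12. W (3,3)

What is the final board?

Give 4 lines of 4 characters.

Answer: .WW.
W.BW
.BB.
B.BW

Derivation:
Move 1: B@(2,1) -> caps B=0 W=0
Move 2: W@(0,1) -> caps B=0 W=0
Move 3: B@(0,0) -> caps B=0 W=0
Move 4: W@(1,0) -> caps B=0 W=1
Move 5: B@(1,2) -> caps B=0 W=1
Move 6: W@(3,1) -> caps B=0 W=1
Move 7: B@(3,2) -> caps B=0 W=1
Move 8: W@(0,2) -> caps B=0 W=1
Move 9: B@(2,2) -> caps B=0 W=1
Move 10: W@(1,3) -> caps B=0 W=1
Move 11: B@(3,0) -> caps B=1 W=1
Move 12: W@(3,3) -> caps B=1 W=1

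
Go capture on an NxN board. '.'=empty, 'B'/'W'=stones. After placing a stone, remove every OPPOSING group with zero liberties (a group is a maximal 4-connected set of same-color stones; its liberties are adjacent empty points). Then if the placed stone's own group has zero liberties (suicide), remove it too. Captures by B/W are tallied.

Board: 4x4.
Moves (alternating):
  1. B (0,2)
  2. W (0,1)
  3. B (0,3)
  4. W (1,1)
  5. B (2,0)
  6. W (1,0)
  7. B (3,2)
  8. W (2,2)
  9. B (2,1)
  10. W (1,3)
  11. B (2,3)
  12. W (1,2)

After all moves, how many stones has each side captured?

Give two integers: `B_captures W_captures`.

Move 1: B@(0,2) -> caps B=0 W=0
Move 2: W@(0,1) -> caps B=0 W=0
Move 3: B@(0,3) -> caps B=0 W=0
Move 4: W@(1,1) -> caps B=0 W=0
Move 5: B@(2,0) -> caps B=0 W=0
Move 6: W@(1,0) -> caps B=0 W=0
Move 7: B@(3,2) -> caps B=0 W=0
Move 8: W@(2,2) -> caps B=0 W=0
Move 9: B@(2,1) -> caps B=0 W=0
Move 10: W@(1,3) -> caps B=0 W=0
Move 11: B@(2,3) -> caps B=0 W=0
Move 12: W@(1,2) -> caps B=0 W=2

Answer: 0 2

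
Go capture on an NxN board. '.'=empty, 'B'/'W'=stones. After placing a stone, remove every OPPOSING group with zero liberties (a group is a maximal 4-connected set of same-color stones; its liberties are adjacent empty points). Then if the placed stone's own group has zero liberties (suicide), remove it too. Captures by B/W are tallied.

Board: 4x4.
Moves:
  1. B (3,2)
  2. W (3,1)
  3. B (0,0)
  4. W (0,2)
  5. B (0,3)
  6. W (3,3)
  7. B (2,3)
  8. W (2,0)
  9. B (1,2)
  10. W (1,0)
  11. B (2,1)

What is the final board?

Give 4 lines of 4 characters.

Move 1: B@(3,2) -> caps B=0 W=0
Move 2: W@(3,1) -> caps B=0 W=0
Move 3: B@(0,0) -> caps B=0 W=0
Move 4: W@(0,2) -> caps B=0 W=0
Move 5: B@(0,3) -> caps B=0 W=0
Move 6: W@(3,3) -> caps B=0 W=0
Move 7: B@(2,3) -> caps B=1 W=0
Move 8: W@(2,0) -> caps B=1 W=0
Move 9: B@(1,2) -> caps B=1 W=0
Move 10: W@(1,0) -> caps B=1 W=0
Move 11: B@(2,1) -> caps B=1 W=0

Answer: B.WB
W.B.
WB.B
.WB.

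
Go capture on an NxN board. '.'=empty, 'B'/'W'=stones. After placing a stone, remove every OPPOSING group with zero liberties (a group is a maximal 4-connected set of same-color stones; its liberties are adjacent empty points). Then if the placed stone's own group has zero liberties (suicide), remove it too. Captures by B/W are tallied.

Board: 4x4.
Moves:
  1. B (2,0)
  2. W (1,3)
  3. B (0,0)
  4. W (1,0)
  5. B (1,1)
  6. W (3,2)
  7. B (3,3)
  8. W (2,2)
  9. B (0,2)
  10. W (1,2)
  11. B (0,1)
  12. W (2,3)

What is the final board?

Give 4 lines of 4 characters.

Answer: BBB.
.BWW
B.WW
..W.

Derivation:
Move 1: B@(2,0) -> caps B=0 W=0
Move 2: W@(1,3) -> caps B=0 W=0
Move 3: B@(0,0) -> caps B=0 W=0
Move 4: W@(1,0) -> caps B=0 W=0
Move 5: B@(1,1) -> caps B=1 W=0
Move 6: W@(3,2) -> caps B=1 W=0
Move 7: B@(3,3) -> caps B=1 W=0
Move 8: W@(2,2) -> caps B=1 W=0
Move 9: B@(0,2) -> caps B=1 W=0
Move 10: W@(1,2) -> caps B=1 W=0
Move 11: B@(0,1) -> caps B=1 W=0
Move 12: W@(2,3) -> caps B=1 W=1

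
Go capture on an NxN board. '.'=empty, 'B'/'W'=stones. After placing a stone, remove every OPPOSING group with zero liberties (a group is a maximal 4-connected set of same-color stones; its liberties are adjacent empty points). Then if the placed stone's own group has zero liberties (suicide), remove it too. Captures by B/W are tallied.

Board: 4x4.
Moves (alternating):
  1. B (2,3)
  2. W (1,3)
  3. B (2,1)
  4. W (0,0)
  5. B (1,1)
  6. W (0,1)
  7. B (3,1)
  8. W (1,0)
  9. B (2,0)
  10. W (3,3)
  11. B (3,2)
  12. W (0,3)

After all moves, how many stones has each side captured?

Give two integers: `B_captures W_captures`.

Move 1: B@(2,3) -> caps B=0 W=0
Move 2: W@(1,3) -> caps B=0 W=0
Move 3: B@(2,1) -> caps B=0 W=0
Move 4: W@(0,0) -> caps B=0 W=0
Move 5: B@(1,1) -> caps B=0 W=0
Move 6: W@(0,1) -> caps B=0 W=0
Move 7: B@(3,1) -> caps B=0 W=0
Move 8: W@(1,0) -> caps B=0 W=0
Move 9: B@(2,0) -> caps B=0 W=0
Move 10: W@(3,3) -> caps B=0 W=0
Move 11: B@(3,2) -> caps B=1 W=0
Move 12: W@(0,3) -> caps B=1 W=0

Answer: 1 0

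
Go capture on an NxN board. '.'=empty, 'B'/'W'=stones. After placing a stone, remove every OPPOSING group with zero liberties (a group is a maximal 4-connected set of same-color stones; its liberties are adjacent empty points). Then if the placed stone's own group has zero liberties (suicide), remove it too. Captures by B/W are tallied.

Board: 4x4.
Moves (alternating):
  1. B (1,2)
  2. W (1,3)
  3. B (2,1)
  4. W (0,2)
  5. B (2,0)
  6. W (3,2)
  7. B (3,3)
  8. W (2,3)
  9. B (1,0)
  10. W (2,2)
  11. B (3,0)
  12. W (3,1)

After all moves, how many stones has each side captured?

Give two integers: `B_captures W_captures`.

Answer: 0 1

Derivation:
Move 1: B@(1,2) -> caps B=0 W=0
Move 2: W@(1,3) -> caps B=0 W=0
Move 3: B@(2,1) -> caps B=0 W=0
Move 4: W@(0,2) -> caps B=0 W=0
Move 5: B@(2,0) -> caps B=0 W=0
Move 6: W@(3,2) -> caps B=0 W=0
Move 7: B@(3,3) -> caps B=0 W=0
Move 8: W@(2,3) -> caps B=0 W=1
Move 9: B@(1,0) -> caps B=0 W=1
Move 10: W@(2,2) -> caps B=0 W=1
Move 11: B@(3,0) -> caps B=0 W=1
Move 12: W@(3,1) -> caps B=0 W=1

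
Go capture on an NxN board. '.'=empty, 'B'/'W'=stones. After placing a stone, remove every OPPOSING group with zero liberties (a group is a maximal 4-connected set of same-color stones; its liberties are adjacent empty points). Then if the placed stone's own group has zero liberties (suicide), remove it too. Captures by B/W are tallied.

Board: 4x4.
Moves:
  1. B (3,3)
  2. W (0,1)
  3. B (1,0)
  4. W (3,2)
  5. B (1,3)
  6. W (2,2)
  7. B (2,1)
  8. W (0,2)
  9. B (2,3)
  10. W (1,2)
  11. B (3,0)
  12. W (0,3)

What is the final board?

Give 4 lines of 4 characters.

Answer: .WWW
B.W.
.BW.
B.W.

Derivation:
Move 1: B@(3,3) -> caps B=0 W=0
Move 2: W@(0,1) -> caps B=0 W=0
Move 3: B@(1,0) -> caps B=0 W=0
Move 4: W@(3,2) -> caps B=0 W=0
Move 5: B@(1,3) -> caps B=0 W=0
Move 6: W@(2,2) -> caps B=0 W=0
Move 7: B@(2,1) -> caps B=0 W=0
Move 8: W@(0,2) -> caps B=0 W=0
Move 9: B@(2,3) -> caps B=0 W=0
Move 10: W@(1,2) -> caps B=0 W=0
Move 11: B@(3,0) -> caps B=0 W=0
Move 12: W@(0,3) -> caps B=0 W=3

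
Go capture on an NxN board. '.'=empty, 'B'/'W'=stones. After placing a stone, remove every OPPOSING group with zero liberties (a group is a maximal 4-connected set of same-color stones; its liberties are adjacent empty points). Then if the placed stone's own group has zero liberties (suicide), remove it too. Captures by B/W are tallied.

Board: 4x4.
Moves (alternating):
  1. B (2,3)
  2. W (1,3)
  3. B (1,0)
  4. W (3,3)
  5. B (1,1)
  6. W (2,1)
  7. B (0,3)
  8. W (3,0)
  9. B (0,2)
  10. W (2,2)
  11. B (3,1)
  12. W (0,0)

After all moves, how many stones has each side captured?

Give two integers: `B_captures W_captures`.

Answer: 0 1

Derivation:
Move 1: B@(2,3) -> caps B=0 W=0
Move 2: W@(1,3) -> caps B=0 W=0
Move 3: B@(1,0) -> caps B=0 W=0
Move 4: W@(3,3) -> caps B=0 W=0
Move 5: B@(1,1) -> caps B=0 W=0
Move 6: W@(2,1) -> caps B=0 W=0
Move 7: B@(0,3) -> caps B=0 W=0
Move 8: W@(3,0) -> caps B=0 W=0
Move 9: B@(0,2) -> caps B=0 W=0
Move 10: W@(2,2) -> caps B=0 W=1
Move 11: B@(3,1) -> caps B=0 W=1
Move 12: W@(0,0) -> caps B=0 W=1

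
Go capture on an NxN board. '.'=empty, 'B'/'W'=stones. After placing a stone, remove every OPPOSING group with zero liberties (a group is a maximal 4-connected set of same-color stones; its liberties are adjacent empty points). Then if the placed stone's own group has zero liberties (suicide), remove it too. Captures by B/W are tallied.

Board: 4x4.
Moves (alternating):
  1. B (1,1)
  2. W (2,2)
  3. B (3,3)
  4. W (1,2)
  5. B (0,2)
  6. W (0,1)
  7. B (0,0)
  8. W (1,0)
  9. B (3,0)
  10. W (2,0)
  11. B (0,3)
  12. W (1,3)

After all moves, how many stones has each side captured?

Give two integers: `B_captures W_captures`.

Answer: 1 0

Derivation:
Move 1: B@(1,1) -> caps B=0 W=0
Move 2: W@(2,2) -> caps B=0 W=0
Move 3: B@(3,3) -> caps B=0 W=0
Move 4: W@(1,2) -> caps B=0 W=0
Move 5: B@(0,2) -> caps B=0 W=0
Move 6: W@(0,1) -> caps B=0 W=0
Move 7: B@(0,0) -> caps B=1 W=0
Move 8: W@(1,0) -> caps B=1 W=0
Move 9: B@(3,0) -> caps B=1 W=0
Move 10: W@(2,0) -> caps B=1 W=0
Move 11: B@(0,3) -> caps B=1 W=0
Move 12: W@(1,3) -> caps B=1 W=0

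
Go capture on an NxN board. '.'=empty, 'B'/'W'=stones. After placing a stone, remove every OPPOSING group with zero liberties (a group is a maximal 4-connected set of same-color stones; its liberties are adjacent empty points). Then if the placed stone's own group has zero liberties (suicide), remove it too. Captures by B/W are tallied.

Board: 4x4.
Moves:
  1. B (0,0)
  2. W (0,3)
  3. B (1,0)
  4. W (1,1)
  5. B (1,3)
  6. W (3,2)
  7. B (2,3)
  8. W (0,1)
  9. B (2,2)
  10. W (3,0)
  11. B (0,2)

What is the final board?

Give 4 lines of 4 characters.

Answer: BWB.
BW.B
..BB
W.W.

Derivation:
Move 1: B@(0,0) -> caps B=0 W=0
Move 2: W@(0,3) -> caps B=0 W=0
Move 3: B@(1,0) -> caps B=0 W=0
Move 4: W@(1,1) -> caps B=0 W=0
Move 5: B@(1,3) -> caps B=0 W=0
Move 6: W@(3,2) -> caps B=0 W=0
Move 7: B@(2,3) -> caps B=0 W=0
Move 8: W@(0,1) -> caps B=0 W=0
Move 9: B@(2,2) -> caps B=0 W=0
Move 10: W@(3,0) -> caps B=0 W=0
Move 11: B@(0,2) -> caps B=1 W=0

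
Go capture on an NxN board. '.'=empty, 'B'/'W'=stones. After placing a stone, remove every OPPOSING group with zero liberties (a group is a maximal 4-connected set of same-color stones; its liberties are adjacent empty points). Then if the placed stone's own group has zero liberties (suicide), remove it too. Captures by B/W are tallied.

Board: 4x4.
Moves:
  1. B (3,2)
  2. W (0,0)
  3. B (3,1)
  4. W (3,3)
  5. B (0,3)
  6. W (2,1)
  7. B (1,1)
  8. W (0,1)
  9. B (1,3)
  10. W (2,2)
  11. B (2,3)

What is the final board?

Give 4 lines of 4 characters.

Move 1: B@(3,2) -> caps B=0 W=0
Move 2: W@(0,0) -> caps B=0 W=0
Move 3: B@(3,1) -> caps B=0 W=0
Move 4: W@(3,3) -> caps B=0 W=0
Move 5: B@(0,3) -> caps B=0 W=0
Move 6: W@(2,1) -> caps B=0 W=0
Move 7: B@(1,1) -> caps B=0 W=0
Move 8: W@(0,1) -> caps B=0 W=0
Move 9: B@(1,3) -> caps B=0 W=0
Move 10: W@(2,2) -> caps B=0 W=0
Move 11: B@(2,3) -> caps B=1 W=0

Answer: WW.B
.B.B
.WWB
.BB.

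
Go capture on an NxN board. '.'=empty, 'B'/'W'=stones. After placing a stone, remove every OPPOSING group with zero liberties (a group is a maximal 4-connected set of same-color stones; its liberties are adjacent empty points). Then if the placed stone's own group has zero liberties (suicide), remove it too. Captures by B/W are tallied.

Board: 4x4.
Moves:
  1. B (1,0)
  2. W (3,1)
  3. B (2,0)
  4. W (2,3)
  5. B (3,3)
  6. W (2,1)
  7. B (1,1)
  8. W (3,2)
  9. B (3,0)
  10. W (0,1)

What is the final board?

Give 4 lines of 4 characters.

Move 1: B@(1,0) -> caps B=0 W=0
Move 2: W@(3,1) -> caps B=0 W=0
Move 3: B@(2,0) -> caps B=0 W=0
Move 4: W@(2,3) -> caps B=0 W=0
Move 5: B@(3,3) -> caps B=0 W=0
Move 6: W@(2,1) -> caps B=0 W=0
Move 7: B@(1,1) -> caps B=0 W=0
Move 8: W@(3,2) -> caps B=0 W=1
Move 9: B@(3,0) -> caps B=0 W=1
Move 10: W@(0,1) -> caps B=0 W=1

Answer: .W..
BB..
BW.W
BWW.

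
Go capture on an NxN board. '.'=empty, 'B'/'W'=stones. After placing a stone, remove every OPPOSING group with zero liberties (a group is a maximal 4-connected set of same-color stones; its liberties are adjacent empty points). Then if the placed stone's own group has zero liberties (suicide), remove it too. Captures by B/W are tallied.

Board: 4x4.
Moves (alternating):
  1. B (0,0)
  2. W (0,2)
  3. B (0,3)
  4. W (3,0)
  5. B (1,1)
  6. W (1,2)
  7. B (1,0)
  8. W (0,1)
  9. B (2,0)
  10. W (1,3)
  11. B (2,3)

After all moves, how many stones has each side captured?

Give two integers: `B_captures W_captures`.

Move 1: B@(0,0) -> caps B=0 W=0
Move 2: W@(0,2) -> caps B=0 W=0
Move 3: B@(0,3) -> caps B=0 W=0
Move 4: W@(3,0) -> caps B=0 W=0
Move 5: B@(1,1) -> caps B=0 W=0
Move 6: W@(1,2) -> caps B=0 W=0
Move 7: B@(1,0) -> caps B=0 W=0
Move 8: W@(0,1) -> caps B=0 W=0
Move 9: B@(2,0) -> caps B=0 W=0
Move 10: W@(1,3) -> caps B=0 W=1
Move 11: B@(2,3) -> caps B=0 W=1

Answer: 0 1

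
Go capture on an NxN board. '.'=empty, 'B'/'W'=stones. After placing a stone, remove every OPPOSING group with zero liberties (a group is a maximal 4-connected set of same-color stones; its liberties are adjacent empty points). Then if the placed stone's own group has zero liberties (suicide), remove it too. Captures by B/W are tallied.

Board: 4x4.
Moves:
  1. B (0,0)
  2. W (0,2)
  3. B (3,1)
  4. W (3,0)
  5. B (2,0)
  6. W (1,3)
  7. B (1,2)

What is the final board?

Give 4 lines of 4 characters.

Answer: B.W.
..BW
B...
.B..

Derivation:
Move 1: B@(0,0) -> caps B=0 W=0
Move 2: W@(0,2) -> caps B=0 W=0
Move 3: B@(3,1) -> caps B=0 W=0
Move 4: W@(3,0) -> caps B=0 W=0
Move 5: B@(2,0) -> caps B=1 W=0
Move 6: W@(1,3) -> caps B=1 W=0
Move 7: B@(1,2) -> caps B=1 W=0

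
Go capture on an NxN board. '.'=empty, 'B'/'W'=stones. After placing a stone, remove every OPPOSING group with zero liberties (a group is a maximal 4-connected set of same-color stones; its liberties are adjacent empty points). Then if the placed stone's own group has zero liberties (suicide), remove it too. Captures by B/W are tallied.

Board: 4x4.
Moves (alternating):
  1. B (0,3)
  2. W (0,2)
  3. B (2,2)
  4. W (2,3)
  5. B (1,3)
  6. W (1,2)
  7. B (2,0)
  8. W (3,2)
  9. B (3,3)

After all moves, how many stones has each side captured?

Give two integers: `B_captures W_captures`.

Move 1: B@(0,3) -> caps B=0 W=0
Move 2: W@(0,2) -> caps B=0 W=0
Move 3: B@(2,2) -> caps B=0 W=0
Move 4: W@(2,3) -> caps B=0 W=0
Move 5: B@(1,3) -> caps B=0 W=0
Move 6: W@(1,2) -> caps B=0 W=2
Move 7: B@(2,0) -> caps B=0 W=2
Move 8: W@(3,2) -> caps B=0 W=2
Move 9: B@(3,3) -> caps B=0 W=2

Answer: 0 2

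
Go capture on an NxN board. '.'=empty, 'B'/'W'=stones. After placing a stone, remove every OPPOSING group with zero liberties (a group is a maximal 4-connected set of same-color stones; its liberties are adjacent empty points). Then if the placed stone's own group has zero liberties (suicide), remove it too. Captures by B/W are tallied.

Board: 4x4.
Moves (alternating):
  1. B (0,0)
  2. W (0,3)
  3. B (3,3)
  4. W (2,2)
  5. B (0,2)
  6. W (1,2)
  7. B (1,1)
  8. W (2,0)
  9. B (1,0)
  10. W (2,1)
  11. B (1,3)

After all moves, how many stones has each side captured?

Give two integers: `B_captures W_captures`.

Answer: 1 0

Derivation:
Move 1: B@(0,0) -> caps B=0 W=0
Move 2: W@(0,3) -> caps B=0 W=0
Move 3: B@(3,3) -> caps B=0 W=0
Move 4: W@(2,2) -> caps B=0 W=0
Move 5: B@(0,2) -> caps B=0 W=0
Move 6: W@(1,2) -> caps B=0 W=0
Move 7: B@(1,1) -> caps B=0 W=0
Move 8: W@(2,0) -> caps B=0 W=0
Move 9: B@(1,0) -> caps B=0 W=0
Move 10: W@(2,1) -> caps B=0 W=0
Move 11: B@(1,3) -> caps B=1 W=0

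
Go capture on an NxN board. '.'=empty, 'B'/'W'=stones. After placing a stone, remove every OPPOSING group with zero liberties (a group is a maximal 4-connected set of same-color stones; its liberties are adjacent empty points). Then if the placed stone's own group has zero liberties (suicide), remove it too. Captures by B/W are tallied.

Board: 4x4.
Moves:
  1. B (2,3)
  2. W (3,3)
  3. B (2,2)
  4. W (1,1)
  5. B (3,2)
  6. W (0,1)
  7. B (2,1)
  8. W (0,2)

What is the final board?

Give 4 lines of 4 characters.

Answer: .WW.
.W..
.BBB
..B.

Derivation:
Move 1: B@(2,3) -> caps B=0 W=0
Move 2: W@(3,3) -> caps B=0 W=0
Move 3: B@(2,2) -> caps B=0 W=0
Move 4: W@(1,1) -> caps B=0 W=0
Move 5: B@(3,2) -> caps B=1 W=0
Move 6: W@(0,1) -> caps B=1 W=0
Move 7: B@(2,1) -> caps B=1 W=0
Move 8: W@(0,2) -> caps B=1 W=0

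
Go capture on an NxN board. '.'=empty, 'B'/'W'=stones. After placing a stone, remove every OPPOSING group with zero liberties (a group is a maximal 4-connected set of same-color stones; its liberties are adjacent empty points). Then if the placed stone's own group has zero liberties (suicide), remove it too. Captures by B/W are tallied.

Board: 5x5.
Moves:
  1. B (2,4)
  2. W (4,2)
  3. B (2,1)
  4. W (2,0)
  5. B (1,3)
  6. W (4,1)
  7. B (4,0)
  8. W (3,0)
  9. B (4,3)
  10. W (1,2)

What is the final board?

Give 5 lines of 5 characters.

Move 1: B@(2,4) -> caps B=0 W=0
Move 2: W@(4,2) -> caps B=0 W=0
Move 3: B@(2,1) -> caps B=0 W=0
Move 4: W@(2,0) -> caps B=0 W=0
Move 5: B@(1,3) -> caps B=0 W=0
Move 6: W@(4,1) -> caps B=0 W=0
Move 7: B@(4,0) -> caps B=0 W=0
Move 8: W@(3,0) -> caps B=0 W=1
Move 9: B@(4,3) -> caps B=0 W=1
Move 10: W@(1,2) -> caps B=0 W=1

Answer: .....
..WB.
WB..B
W....
.WWB.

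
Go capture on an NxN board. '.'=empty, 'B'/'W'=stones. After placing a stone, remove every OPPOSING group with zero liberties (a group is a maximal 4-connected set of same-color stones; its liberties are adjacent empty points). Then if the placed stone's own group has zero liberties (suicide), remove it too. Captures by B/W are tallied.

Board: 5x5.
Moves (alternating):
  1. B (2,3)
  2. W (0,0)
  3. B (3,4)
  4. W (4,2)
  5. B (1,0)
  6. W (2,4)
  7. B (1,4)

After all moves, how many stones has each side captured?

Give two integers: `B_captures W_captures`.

Answer: 1 0

Derivation:
Move 1: B@(2,3) -> caps B=0 W=0
Move 2: W@(0,0) -> caps B=0 W=0
Move 3: B@(3,4) -> caps B=0 W=0
Move 4: W@(4,2) -> caps B=0 W=0
Move 5: B@(1,0) -> caps B=0 W=0
Move 6: W@(2,4) -> caps B=0 W=0
Move 7: B@(1,4) -> caps B=1 W=0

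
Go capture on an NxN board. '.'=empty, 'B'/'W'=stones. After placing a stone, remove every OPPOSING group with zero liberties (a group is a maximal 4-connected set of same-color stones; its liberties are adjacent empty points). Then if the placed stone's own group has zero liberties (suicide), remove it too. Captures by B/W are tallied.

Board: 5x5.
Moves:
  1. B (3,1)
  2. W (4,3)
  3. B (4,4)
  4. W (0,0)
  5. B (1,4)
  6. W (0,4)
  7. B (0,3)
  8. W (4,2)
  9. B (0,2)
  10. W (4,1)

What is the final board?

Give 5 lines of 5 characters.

Move 1: B@(3,1) -> caps B=0 W=0
Move 2: W@(4,3) -> caps B=0 W=0
Move 3: B@(4,4) -> caps B=0 W=0
Move 4: W@(0,0) -> caps B=0 W=0
Move 5: B@(1,4) -> caps B=0 W=0
Move 6: W@(0,4) -> caps B=0 W=0
Move 7: B@(0,3) -> caps B=1 W=0
Move 8: W@(4,2) -> caps B=1 W=0
Move 9: B@(0,2) -> caps B=1 W=0
Move 10: W@(4,1) -> caps B=1 W=0

Answer: W.BB.
....B
.....
.B...
.WWWB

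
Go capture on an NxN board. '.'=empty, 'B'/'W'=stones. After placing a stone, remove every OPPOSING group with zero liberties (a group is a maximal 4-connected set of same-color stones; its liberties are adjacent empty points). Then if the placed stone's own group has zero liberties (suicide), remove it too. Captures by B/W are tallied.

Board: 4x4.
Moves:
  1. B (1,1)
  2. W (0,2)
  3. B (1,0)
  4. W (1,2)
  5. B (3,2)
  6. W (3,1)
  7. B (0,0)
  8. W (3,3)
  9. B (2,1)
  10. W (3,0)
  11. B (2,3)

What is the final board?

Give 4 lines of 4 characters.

Answer: B.W.
BBW.
.B.B
WWB.

Derivation:
Move 1: B@(1,1) -> caps B=0 W=0
Move 2: W@(0,2) -> caps B=0 W=0
Move 3: B@(1,0) -> caps B=0 W=0
Move 4: W@(1,2) -> caps B=0 W=0
Move 5: B@(3,2) -> caps B=0 W=0
Move 6: W@(3,1) -> caps B=0 W=0
Move 7: B@(0,0) -> caps B=0 W=0
Move 8: W@(3,3) -> caps B=0 W=0
Move 9: B@(2,1) -> caps B=0 W=0
Move 10: W@(3,0) -> caps B=0 W=0
Move 11: B@(2,3) -> caps B=1 W=0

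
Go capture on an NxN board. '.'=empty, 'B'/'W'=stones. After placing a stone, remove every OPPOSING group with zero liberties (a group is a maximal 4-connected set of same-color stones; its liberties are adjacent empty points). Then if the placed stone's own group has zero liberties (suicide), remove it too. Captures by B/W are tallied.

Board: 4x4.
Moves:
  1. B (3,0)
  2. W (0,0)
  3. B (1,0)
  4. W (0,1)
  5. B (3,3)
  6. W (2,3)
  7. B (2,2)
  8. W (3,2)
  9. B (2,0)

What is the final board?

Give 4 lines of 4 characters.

Move 1: B@(3,0) -> caps B=0 W=0
Move 2: W@(0,0) -> caps B=0 W=0
Move 3: B@(1,0) -> caps B=0 W=0
Move 4: W@(0,1) -> caps B=0 W=0
Move 5: B@(3,3) -> caps B=0 W=0
Move 6: W@(2,3) -> caps B=0 W=0
Move 7: B@(2,2) -> caps B=0 W=0
Move 8: W@(3,2) -> caps B=0 W=1
Move 9: B@(2,0) -> caps B=0 W=1

Answer: WW..
B...
B.BW
B.W.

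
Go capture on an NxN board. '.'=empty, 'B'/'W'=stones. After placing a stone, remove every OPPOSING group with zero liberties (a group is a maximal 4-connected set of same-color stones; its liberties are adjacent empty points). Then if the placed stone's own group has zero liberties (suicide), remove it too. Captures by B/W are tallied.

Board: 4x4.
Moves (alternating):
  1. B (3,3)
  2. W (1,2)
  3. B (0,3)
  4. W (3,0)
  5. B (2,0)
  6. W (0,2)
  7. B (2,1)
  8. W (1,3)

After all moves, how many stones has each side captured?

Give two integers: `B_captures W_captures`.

Answer: 0 1

Derivation:
Move 1: B@(3,3) -> caps B=0 W=0
Move 2: W@(1,2) -> caps B=0 W=0
Move 3: B@(0,3) -> caps B=0 W=0
Move 4: W@(3,0) -> caps B=0 W=0
Move 5: B@(2,0) -> caps B=0 W=0
Move 6: W@(0,2) -> caps B=0 W=0
Move 7: B@(2,1) -> caps B=0 W=0
Move 8: W@(1,3) -> caps B=0 W=1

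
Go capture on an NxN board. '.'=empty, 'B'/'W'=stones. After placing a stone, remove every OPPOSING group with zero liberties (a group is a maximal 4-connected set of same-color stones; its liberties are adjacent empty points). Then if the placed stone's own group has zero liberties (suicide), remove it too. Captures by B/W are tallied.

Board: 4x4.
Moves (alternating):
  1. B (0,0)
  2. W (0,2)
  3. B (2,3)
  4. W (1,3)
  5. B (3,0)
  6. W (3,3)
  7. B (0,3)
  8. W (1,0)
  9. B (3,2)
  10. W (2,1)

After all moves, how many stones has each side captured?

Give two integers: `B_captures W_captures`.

Answer: 1 0

Derivation:
Move 1: B@(0,0) -> caps B=0 W=0
Move 2: W@(0,2) -> caps B=0 W=0
Move 3: B@(2,3) -> caps B=0 W=0
Move 4: W@(1,3) -> caps B=0 W=0
Move 5: B@(3,0) -> caps B=0 W=0
Move 6: W@(3,3) -> caps B=0 W=0
Move 7: B@(0,3) -> caps B=0 W=0
Move 8: W@(1,0) -> caps B=0 W=0
Move 9: B@(3,2) -> caps B=1 W=0
Move 10: W@(2,1) -> caps B=1 W=0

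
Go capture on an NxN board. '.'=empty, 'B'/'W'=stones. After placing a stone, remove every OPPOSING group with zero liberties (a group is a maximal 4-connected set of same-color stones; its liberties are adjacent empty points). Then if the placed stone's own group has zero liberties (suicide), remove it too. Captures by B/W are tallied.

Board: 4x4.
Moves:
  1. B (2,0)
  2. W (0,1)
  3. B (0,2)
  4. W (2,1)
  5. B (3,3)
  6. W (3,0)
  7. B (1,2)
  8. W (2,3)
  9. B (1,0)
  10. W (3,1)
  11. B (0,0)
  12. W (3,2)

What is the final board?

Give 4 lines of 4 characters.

Answer: BWB.
B.B.
BW.W
WWW.

Derivation:
Move 1: B@(2,0) -> caps B=0 W=0
Move 2: W@(0,1) -> caps B=0 W=0
Move 3: B@(0,2) -> caps B=0 W=0
Move 4: W@(2,1) -> caps B=0 W=0
Move 5: B@(3,3) -> caps B=0 W=0
Move 6: W@(3,0) -> caps B=0 W=0
Move 7: B@(1,2) -> caps B=0 W=0
Move 8: W@(2,3) -> caps B=0 W=0
Move 9: B@(1,0) -> caps B=0 W=0
Move 10: W@(3,1) -> caps B=0 W=0
Move 11: B@(0,0) -> caps B=0 W=0
Move 12: W@(3,2) -> caps B=0 W=1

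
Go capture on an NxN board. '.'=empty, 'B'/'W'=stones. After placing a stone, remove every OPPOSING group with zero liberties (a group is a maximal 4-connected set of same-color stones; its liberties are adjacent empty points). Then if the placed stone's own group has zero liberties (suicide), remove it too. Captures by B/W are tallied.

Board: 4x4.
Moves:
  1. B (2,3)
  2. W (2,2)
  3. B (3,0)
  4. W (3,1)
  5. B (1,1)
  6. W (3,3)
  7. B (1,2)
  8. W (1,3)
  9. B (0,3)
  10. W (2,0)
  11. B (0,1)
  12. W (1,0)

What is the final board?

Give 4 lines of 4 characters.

Answer: .B.B
WBBW
W.W.
.W.W

Derivation:
Move 1: B@(2,3) -> caps B=0 W=0
Move 2: W@(2,2) -> caps B=0 W=0
Move 3: B@(3,0) -> caps B=0 W=0
Move 4: W@(3,1) -> caps B=0 W=0
Move 5: B@(1,1) -> caps B=0 W=0
Move 6: W@(3,3) -> caps B=0 W=0
Move 7: B@(1,2) -> caps B=0 W=0
Move 8: W@(1,3) -> caps B=0 W=1
Move 9: B@(0,3) -> caps B=0 W=1
Move 10: W@(2,0) -> caps B=0 W=2
Move 11: B@(0,1) -> caps B=0 W=2
Move 12: W@(1,0) -> caps B=0 W=2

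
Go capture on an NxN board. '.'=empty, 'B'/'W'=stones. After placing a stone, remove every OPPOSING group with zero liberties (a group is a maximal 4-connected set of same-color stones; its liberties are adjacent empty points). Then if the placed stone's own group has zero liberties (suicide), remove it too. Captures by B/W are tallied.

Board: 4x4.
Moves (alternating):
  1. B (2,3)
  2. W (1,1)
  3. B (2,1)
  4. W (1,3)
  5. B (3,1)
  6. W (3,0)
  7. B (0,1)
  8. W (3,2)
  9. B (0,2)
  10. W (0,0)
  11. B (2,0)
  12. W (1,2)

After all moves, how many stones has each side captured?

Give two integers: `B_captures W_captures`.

Move 1: B@(2,3) -> caps B=0 W=0
Move 2: W@(1,1) -> caps B=0 W=0
Move 3: B@(2,1) -> caps B=0 W=0
Move 4: W@(1,3) -> caps B=0 W=0
Move 5: B@(3,1) -> caps B=0 W=0
Move 6: W@(3,0) -> caps B=0 W=0
Move 7: B@(0,1) -> caps B=0 W=0
Move 8: W@(3,2) -> caps B=0 W=0
Move 9: B@(0,2) -> caps B=0 W=0
Move 10: W@(0,0) -> caps B=0 W=0
Move 11: B@(2,0) -> caps B=1 W=0
Move 12: W@(1,2) -> caps B=1 W=0

Answer: 1 0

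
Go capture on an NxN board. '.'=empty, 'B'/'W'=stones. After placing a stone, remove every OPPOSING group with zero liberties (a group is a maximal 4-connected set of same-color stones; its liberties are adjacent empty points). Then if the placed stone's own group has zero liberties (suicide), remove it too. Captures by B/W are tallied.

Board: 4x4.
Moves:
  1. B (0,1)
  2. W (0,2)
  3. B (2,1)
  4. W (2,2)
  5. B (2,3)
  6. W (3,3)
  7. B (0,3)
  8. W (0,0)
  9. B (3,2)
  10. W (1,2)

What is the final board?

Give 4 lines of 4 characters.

Move 1: B@(0,1) -> caps B=0 W=0
Move 2: W@(0,2) -> caps B=0 W=0
Move 3: B@(2,1) -> caps B=0 W=0
Move 4: W@(2,2) -> caps B=0 W=0
Move 5: B@(2,3) -> caps B=0 W=0
Move 6: W@(3,3) -> caps B=0 W=0
Move 7: B@(0,3) -> caps B=0 W=0
Move 8: W@(0,0) -> caps B=0 W=0
Move 9: B@(3,2) -> caps B=1 W=0
Move 10: W@(1,2) -> caps B=1 W=0

Answer: WBWB
..W.
.BWB
..B.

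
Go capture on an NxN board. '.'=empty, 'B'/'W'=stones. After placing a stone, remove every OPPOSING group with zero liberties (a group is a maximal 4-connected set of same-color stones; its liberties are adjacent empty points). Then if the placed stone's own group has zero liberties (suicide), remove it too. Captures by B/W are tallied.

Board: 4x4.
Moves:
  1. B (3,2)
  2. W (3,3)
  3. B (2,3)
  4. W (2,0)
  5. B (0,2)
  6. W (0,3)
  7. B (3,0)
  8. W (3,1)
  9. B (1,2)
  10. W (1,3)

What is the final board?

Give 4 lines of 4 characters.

Move 1: B@(3,2) -> caps B=0 W=0
Move 2: W@(3,3) -> caps B=0 W=0
Move 3: B@(2,3) -> caps B=1 W=0
Move 4: W@(2,0) -> caps B=1 W=0
Move 5: B@(0,2) -> caps B=1 W=0
Move 6: W@(0,3) -> caps B=1 W=0
Move 7: B@(3,0) -> caps B=1 W=0
Move 8: W@(3,1) -> caps B=1 W=1
Move 9: B@(1,2) -> caps B=1 W=1
Move 10: W@(1,3) -> caps B=1 W=1

Answer: ..B.
..B.
W..B
.WB.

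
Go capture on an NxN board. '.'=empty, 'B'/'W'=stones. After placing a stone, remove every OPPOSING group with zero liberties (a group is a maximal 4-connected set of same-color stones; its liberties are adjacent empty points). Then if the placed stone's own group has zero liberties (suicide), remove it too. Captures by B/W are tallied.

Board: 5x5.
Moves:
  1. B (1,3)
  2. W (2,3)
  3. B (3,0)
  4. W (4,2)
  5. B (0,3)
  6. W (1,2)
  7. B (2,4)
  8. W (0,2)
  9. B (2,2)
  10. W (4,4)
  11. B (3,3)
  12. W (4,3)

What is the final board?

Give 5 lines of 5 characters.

Move 1: B@(1,3) -> caps B=0 W=0
Move 2: W@(2,3) -> caps B=0 W=0
Move 3: B@(3,0) -> caps B=0 W=0
Move 4: W@(4,2) -> caps B=0 W=0
Move 5: B@(0,3) -> caps B=0 W=0
Move 6: W@(1,2) -> caps B=0 W=0
Move 7: B@(2,4) -> caps B=0 W=0
Move 8: W@(0,2) -> caps B=0 W=0
Move 9: B@(2,2) -> caps B=0 W=0
Move 10: W@(4,4) -> caps B=0 W=0
Move 11: B@(3,3) -> caps B=1 W=0
Move 12: W@(4,3) -> caps B=1 W=0

Answer: ..WB.
..WB.
..B.B
B..B.
..WWW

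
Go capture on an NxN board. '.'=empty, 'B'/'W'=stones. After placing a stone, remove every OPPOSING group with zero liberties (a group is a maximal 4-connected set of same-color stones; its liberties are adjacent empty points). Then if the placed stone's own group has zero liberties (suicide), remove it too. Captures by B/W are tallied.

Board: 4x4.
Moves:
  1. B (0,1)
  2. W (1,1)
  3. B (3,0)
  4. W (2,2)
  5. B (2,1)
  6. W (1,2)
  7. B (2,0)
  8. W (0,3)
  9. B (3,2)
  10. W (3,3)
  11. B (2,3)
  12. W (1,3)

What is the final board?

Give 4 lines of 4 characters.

Answer: .B.W
.WWW
BBWB
B.B.

Derivation:
Move 1: B@(0,1) -> caps B=0 W=0
Move 2: W@(1,1) -> caps B=0 W=0
Move 3: B@(3,0) -> caps B=0 W=0
Move 4: W@(2,2) -> caps B=0 W=0
Move 5: B@(2,1) -> caps B=0 W=0
Move 6: W@(1,2) -> caps B=0 W=0
Move 7: B@(2,0) -> caps B=0 W=0
Move 8: W@(0,3) -> caps B=0 W=0
Move 9: B@(3,2) -> caps B=0 W=0
Move 10: W@(3,3) -> caps B=0 W=0
Move 11: B@(2,3) -> caps B=1 W=0
Move 12: W@(1,3) -> caps B=1 W=0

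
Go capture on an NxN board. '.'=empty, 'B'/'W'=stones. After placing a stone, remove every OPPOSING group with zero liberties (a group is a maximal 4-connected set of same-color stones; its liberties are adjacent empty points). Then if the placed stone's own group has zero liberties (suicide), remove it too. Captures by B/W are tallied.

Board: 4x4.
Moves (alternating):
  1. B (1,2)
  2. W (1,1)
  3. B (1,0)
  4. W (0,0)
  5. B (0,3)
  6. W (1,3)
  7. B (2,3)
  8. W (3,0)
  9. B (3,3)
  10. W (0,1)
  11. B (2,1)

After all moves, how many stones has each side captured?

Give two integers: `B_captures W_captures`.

Move 1: B@(1,2) -> caps B=0 W=0
Move 2: W@(1,1) -> caps B=0 W=0
Move 3: B@(1,0) -> caps B=0 W=0
Move 4: W@(0,0) -> caps B=0 W=0
Move 5: B@(0,3) -> caps B=0 W=0
Move 6: W@(1,3) -> caps B=0 W=0
Move 7: B@(2,3) -> caps B=1 W=0
Move 8: W@(3,0) -> caps B=1 W=0
Move 9: B@(3,3) -> caps B=1 W=0
Move 10: W@(0,1) -> caps B=1 W=0
Move 11: B@(2,1) -> caps B=1 W=0

Answer: 1 0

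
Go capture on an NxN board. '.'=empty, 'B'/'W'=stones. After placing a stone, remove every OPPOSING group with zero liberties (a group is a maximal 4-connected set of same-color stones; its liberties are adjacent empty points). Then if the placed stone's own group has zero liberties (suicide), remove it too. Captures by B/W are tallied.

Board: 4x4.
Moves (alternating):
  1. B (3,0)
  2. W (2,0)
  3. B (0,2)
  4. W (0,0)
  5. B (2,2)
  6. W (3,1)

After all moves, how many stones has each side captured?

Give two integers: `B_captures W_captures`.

Answer: 0 1

Derivation:
Move 1: B@(3,0) -> caps B=0 W=0
Move 2: W@(2,0) -> caps B=0 W=0
Move 3: B@(0,2) -> caps B=0 W=0
Move 4: W@(0,0) -> caps B=0 W=0
Move 5: B@(2,2) -> caps B=0 W=0
Move 6: W@(3,1) -> caps B=0 W=1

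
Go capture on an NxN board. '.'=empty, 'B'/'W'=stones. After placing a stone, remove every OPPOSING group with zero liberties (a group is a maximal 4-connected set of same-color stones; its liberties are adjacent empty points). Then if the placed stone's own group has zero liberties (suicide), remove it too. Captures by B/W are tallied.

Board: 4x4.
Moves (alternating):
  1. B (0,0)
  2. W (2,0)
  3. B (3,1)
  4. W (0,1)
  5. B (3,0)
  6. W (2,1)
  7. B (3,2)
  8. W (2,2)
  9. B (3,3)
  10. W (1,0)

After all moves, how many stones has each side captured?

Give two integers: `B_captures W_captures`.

Move 1: B@(0,0) -> caps B=0 W=0
Move 2: W@(2,0) -> caps B=0 W=0
Move 3: B@(3,1) -> caps B=0 W=0
Move 4: W@(0,1) -> caps B=0 W=0
Move 5: B@(3,0) -> caps B=0 W=0
Move 6: W@(2,1) -> caps B=0 W=0
Move 7: B@(3,2) -> caps B=0 W=0
Move 8: W@(2,2) -> caps B=0 W=0
Move 9: B@(3,3) -> caps B=0 W=0
Move 10: W@(1,0) -> caps B=0 W=1

Answer: 0 1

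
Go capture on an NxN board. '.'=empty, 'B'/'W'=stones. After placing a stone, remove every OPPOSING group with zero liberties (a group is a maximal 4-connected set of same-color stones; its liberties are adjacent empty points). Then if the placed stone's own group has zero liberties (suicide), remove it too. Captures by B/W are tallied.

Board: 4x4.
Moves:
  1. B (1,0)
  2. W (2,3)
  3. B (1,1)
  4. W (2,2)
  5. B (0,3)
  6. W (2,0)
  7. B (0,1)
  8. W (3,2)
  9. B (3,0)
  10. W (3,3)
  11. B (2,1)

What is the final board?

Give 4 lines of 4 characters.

Move 1: B@(1,0) -> caps B=0 W=0
Move 2: W@(2,3) -> caps B=0 W=0
Move 3: B@(1,1) -> caps B=0 W=0
Move 4: W@(2,2) -> caps B=0 W=0
Move 5: B@(0,3) -> caps B=0 W=0
Move 6: W@(2,0) -> caps B=0 W=0
Move 7: B@(0,1) -> caps B=0 W=0
Move 8: W@(3,2) -> caps B=0 W=0
Move 9: B@(3,0) -> caps B=0 W=0
Move 10: W@(3,3) -> caps B=0 W=0
Move 11: B@(2,1) -> caps B=1 W=0

Answer: .B.B
BB..
.BWW
B.WW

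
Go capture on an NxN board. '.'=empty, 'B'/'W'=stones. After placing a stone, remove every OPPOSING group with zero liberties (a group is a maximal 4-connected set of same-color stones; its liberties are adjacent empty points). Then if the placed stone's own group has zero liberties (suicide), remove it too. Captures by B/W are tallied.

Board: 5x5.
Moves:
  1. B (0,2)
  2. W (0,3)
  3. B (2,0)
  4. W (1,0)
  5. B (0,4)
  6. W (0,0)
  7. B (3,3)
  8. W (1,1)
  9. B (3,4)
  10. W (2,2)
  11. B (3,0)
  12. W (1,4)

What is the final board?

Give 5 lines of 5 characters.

Move 1: B@(0,2) -> caps B=0 W=0
Move 2: W@(0,3) -> caps B=0 W=0
Move 3: B@(2,0) -> caps B=0 W=0
Move 4: W@(1,0) -> caps B=0 W=0
Move 5: B@(0,4) -> caps B=0 W=0
Move 6: W@(0,0) -> caps B=0 W=0
Move 7: B@(3,3) -> caps B=0 W=0
Move 8: W@(1,1) -> caps B=0 W=0
Move 9: B@(3,4) -> caps B=0 W=0
Move 10: W@(2,2) -> caps B=0 W=0
Move 11: B@(3,0) -> caps B=0 W=0
Move 12: W@(1,4) -> caps B=0 W=1

Answer: W.BW.
WW..W
B.W..
B..BB
.....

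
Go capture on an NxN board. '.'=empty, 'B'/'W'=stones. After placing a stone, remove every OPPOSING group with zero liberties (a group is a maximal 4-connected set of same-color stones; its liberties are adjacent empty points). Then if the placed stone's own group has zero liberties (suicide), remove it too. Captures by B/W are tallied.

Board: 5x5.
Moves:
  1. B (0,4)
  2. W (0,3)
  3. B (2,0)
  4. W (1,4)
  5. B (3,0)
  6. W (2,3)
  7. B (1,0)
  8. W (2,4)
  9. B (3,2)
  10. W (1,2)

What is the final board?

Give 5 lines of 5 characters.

Answer: ...W.
B.W.W
B..WW
B.B..
.....

Derivation:
Move 1: B@(0,4) -> caps B=0 W=0
Move 2: W@(0,3) -> caps B=0 W=0
Move 3: B@(2,0) -> caps B=0 W=0
Move 4: W@(1,4) -> caps B=0 W=1
Move 5: B@(3,0) -> caps B=0 W=1
Move 6: W@(2,3) -> caps B=0 W=1
Move 7: B@(1,0) -> caps B=0 W=1
Move 8: W@(2,4) -> caps B=0 W=1
Move 9: B@(3,2) -> caps B=0 W=1
Move 10: W@(1,2) -> caps B=0 W=1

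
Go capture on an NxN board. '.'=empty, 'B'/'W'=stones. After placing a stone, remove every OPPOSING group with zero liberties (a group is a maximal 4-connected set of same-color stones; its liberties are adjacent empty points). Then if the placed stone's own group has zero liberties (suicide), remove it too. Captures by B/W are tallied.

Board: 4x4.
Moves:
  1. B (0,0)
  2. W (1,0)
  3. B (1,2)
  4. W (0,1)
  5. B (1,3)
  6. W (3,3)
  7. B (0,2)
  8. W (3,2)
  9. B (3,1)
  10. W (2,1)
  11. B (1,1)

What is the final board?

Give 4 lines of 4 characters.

Answer: .WB.
WBBB
.W..
.BWW

Derivation:
Move 1: B@(0,0) -> caps B=0 W=0
Move 2: W@(1,0) -> caps B=0 W=0
Move 3: B@(1,2) -> caps B=0 W=0
Move 4: W@(0,1) -> caps B=0 W=1
Move 5: B@(1,3) -> caps B=0 W=1
Move 6: W@(3,3) -> caps B=0 W=1
Move 7: B@(0,2) -> caps B=0 W=1
Move 8: W@(3,2) -> caps B=0 W=1
Move 9: B@(3,1) -> caps B=0 W=1
Move 10: W@(2,1) -> caps B=0 W=1
Move 11: B@(1,1) -> caps B=0 W=1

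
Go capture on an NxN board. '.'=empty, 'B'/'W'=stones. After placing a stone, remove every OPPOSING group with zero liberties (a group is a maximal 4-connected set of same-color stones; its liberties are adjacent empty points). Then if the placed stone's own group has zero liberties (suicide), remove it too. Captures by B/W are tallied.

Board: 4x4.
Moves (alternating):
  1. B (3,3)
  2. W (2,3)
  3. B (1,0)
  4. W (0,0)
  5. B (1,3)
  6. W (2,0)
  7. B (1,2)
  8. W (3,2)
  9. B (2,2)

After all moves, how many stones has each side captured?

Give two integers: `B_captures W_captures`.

Move 1: B@(3,3) -> caps B=0 W=0
Move 2: W@(2,3) -> caps B=0 W=0
Move 3: B@(1,0) -> caps B=0 W=0
Move 4: W@(0,0) -> caps B=0 W=0
Move 5: B@(1,3) -> caps B=0 W=0
Move 6: W@(2,0) -> caps B=0 W=0
Move 7: B@(1,2) -> caps B=0 W=0
Move 8: W@(3,2) -> caps B=0 W=1
Move 9: B@(2,2) -> caps B=0 W=1

Answer: 0 1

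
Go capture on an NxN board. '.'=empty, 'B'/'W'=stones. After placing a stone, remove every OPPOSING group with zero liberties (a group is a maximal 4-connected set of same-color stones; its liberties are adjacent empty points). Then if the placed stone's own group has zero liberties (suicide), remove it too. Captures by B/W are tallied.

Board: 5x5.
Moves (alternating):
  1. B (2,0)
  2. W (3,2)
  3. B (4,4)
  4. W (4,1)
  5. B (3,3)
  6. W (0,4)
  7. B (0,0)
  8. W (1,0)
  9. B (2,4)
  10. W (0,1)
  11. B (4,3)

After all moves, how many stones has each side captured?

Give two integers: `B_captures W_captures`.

Move 1: B@(2,0) -> caps B=0 W=0
Move 2: W@(3,2) -> caps B=0 W=0
Move 3: B@(4,4) -> caps B=0 W=0
Move 4: W@(4,1) -> caps B=0 W=0
Move 5: B@(3,3) -> caps B=0 W=0
Move 6: W@(0,4) -> caps B=0 W=0
Move 7: B@(0,0) -> caps B=0 W=0
Move 8: W@(1,0) -> caps B=0 W=0
Move 9: B@(2,4) -> caps B=0 W=0
Move 10: W@(0,1) -> caps B=0 W=1
Move 11: B@(4,3) -> caps B=0 W=1

Answer: 0 1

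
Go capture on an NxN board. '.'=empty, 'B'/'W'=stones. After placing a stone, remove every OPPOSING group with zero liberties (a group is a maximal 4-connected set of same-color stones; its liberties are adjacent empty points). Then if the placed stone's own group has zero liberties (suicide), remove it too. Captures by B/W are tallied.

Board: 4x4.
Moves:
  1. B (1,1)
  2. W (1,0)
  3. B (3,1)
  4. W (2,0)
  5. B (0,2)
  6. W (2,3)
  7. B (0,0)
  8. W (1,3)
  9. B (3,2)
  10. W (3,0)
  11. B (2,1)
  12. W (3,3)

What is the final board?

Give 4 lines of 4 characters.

Answer: B.B.
.B.W
.B.W
.BBW

Derivation:
Move 1: B@(1,1) -> caps B=0 W=0
Move 2: W@(1,0) -> caps B=0 W=0
Move 3: B@(3,1) -> caps B=0 W=0
Move 4: W@(2,0) -> caps B=0 W=0
Move 5: B@(0,2) -> caps B=0 W=0
Move 6: W@(2,3) -> caps B=0 W=0
Move 7: B@(0,0) -> caps B=0 W=0
Move 8: W@(1,3) -> caps B=0 W=0
Move 9: B@(3,2) -> caps B=0 W=0
Move 10: W@(3,0) -> caps B=0 W=0
Move 11: B@(2,1) -> caps B=3 W=0
Move 12: W@(3,3) -> caps B=3 W=0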